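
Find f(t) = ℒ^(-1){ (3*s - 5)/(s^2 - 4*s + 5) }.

f(t) = exp(2*t)*sin(t) + 3*exp(2*t)*cos(t)

Complete the square in the denominator: s^2 - 4*s + 5 = (s - 2)^2 + 1^2.
Split the numerator to match: 3*s - 5 = 3·(s - 2) + 1·1.
Invert each term: 3·(s - 2)/((s - 2)^2 + 1) ↔ 3e^(2t)cos(t); 1·1/((s - 2)^2 + 1) ↔ e^(2t)sin(t).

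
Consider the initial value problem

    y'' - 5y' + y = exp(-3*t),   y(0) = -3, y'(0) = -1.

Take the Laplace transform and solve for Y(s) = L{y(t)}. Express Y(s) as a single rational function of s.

Y(s) = (-3*s^2 + 5*s + 43)/(s^3 - 2*s^2 - 14*s + 3)

Laplace-transform each side.
The derivative rules (L{y''} = s^2 Y - s·y(0) - y'(0) and L{y'} = sY - y(0), with y(0) = -3, y'(0) = -1) turn the left side into (s^2 - 5*s + 1)Y - (-3*s + 14).
The right side is L{exp(-3*t)} = 1/(s + 3).
So (s^2 - 5*s + 1)Y = 1/(s + 3) + (-3*s + 14).
Divide through and combine into a single rational function.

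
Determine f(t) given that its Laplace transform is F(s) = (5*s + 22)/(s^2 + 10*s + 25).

Factor the denominator: s^2 + 10*s + 25 = (s + 5)^2.
Partial fraction decomposition gives [5/(s + 5)] + [-3/(s + 5)^2].
Invert each term: 5/(s + 5) ↔ 5e^(-5t); -3/(s + 5)^2 ↔ -3t·e^(-5t).

f(t) = -3*t*exp(-5*t) + 5*exp(-5*t)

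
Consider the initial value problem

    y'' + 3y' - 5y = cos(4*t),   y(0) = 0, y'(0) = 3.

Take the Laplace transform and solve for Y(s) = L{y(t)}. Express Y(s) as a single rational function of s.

Y(s) = (3*s^2 + s + 48)/(s^4 + 3*s^3 + 11*s^2 + 48*s - 80)

Take the Laplace transform of both sides.
Using L{y''} = s^2 Y - s·y(0) - y'(0) and L{y'} = sY - y(0), with y(0) = 0, y'(0) = 3, the left side becomes (s^2 + 3*s - 5)Y - (3).
The right side is L{cos(4*t)} = s/(s^2 + 16).
So (s^2 + 3*s - 5)Y = s/(s^2 + 16) + (3).
Isolate Y and clear denominators.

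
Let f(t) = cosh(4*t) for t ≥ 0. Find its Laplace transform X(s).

X(s) = s/(s^2 - 16)

L{cosh(4t)} = s/(s^2 - 16).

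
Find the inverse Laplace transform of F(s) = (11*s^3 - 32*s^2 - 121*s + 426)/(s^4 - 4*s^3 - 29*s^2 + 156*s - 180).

6*exp(5*t) - 4*exp(3*t) + 6*exp(2*t) + 3*exp(-6*t)

Factor the denominator: s^4 - 4*s^3 - 29*s^2 + 156*s - 180 = (s - 5)*(s - 3)*(s - 2)*(s + 6).
Partial fraction decomposition gives [6/(s - 2)] + [6/(s - 5)] + [3/(s + 6)] + [-4/(s - 3)].
Invert each term: 6/(s - 2) ↔ 6e^(2t); 6/(s - 5) ↔ 6e^(5t); 3/(s + 6) ↔ 3e^(-6t); -4/(s - 3) ↔ -4e^(3t).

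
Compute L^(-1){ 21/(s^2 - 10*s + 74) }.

Rewrite the denominator: s^2 - 10*s + 74 = (s - 5)^2 + 49.
The form in (s - 5) signals a first-shifting-theorem factor e^(5t).
Since L{sin(7t)} = 7/(s^2 + 49), the inverse is e^(5*t)*sin(7*t), scaled by 3.

3*exp(5*t)*sin(7*t)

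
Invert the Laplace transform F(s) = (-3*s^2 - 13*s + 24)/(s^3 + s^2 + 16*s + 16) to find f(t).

Factor the denominator: s^3 + s^2 + 16*s + 16 = (s + 1)*(s^2 + 16).
Partial fraction decomposition gives [2/(s + 1)] + [-5*s/(s^2 + 16)] + [-8/(s^2 + 16)].
Invert each term: 2/(s + 1) ↔ 2e^(-t); -5·s/(s^2 + 16) ↔ -5cos(4t); -2·4/(s^2 + 16) ↔ -2sin(4t).

f(t) = -2*sin(4*t) - 5*cos(4*t) + 2*exp(-t)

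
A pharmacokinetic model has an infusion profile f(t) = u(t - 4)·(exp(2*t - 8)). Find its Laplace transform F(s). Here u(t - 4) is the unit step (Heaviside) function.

F(s) = exp(-4*s)/(s - 2)

By the second shifting theorem, L{u(t - c)·g(t - c)} = e^(-cs)·G(s) with c = 4 and G(s) = L{g(t)}.
L{e^(2t)} = 1/(s - 2).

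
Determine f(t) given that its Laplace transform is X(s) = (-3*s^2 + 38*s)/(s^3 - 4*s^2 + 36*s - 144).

Factor the denominator: s^3 - 4*s^2 + 36*s - 144 = (s - 4)*(s^2 + 36).
Partial fraction decomposition gives [2/(s - 4)] + [-5*s/(s^2 + 36)] + [18/(s^2 + 36)].
Invert each term: 2/(s - 4) ↔ 2e^(4t); -5·s/(s^2 + 36) ↔ -5cos(6t); 3·6/(s^2 + 36) ↔ 3sin(6t).

f(t) = 2*exp(4*t) + 3*sin(6*t) - 5*cos(6*t)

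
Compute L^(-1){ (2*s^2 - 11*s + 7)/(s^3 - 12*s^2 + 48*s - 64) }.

Factor the denominator: s^3 - 12*s^2 + 48*s - 64 = (s - 4)^3.
Partial fraction decomposition gives [2/(s - 4)] + [5/(s - 4)^2] + [-5/(s - 4)^3].
Invert each term: 2/(s - 4) ↔ 2e^(4t); 5/(s - 4)^2 ↔ 5t·e^(4t); -5/(s - 4)^3 ↔ (-5/2)t^2·e^(4t).

-5*t^2*exp(4*t)/2 + 5*t*exp(4*t) + 2*exp(4*t)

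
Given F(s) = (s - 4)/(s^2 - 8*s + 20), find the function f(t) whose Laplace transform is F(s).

f(t) = exp(4*t)*cos(2*t)

Rewrite the denominator: s^2 - 8*s + 20 = (s - 4)^2 + 4.
The form in (s - 4) signals a first-shifting-theorem factor e^(4t).
Since L{cos(2t)} = s/(s^2 + 4), the inverse is e^(4*t)*cos(2*t).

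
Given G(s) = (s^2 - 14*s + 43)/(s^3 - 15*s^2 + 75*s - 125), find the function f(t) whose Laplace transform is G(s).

f(t) = -t^2*exp(5*t) - 4*t*exp(5*t) + exp(5*t)

Factor the denominator: s^3 - 15*s^2 + 75*s - 125 = (s - 5)^3.
Partial fraction decomposition gives [1/(s - 5)] + [-4/(s - 5)^2] + [-2/(s - 5)^3].
Invert each term: 1/(s - 5) ↔ e^(5t); -4/(s - 5)^2 ↔ -4t·e^(5t); -2/(s - 5)^3 ↔ (-1)t^2·e^(5t).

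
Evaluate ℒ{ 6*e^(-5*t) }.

6/(s + 5)

L{6} = 6/s.
By the first shifting theorem, multiplying by e^(-5t) replaces s with s + 5.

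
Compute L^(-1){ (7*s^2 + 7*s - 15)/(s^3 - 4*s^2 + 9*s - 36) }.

5*exp(4*t) + 5*sin(3*t) + 2*cos(3*t)

Factor the denominator: s^3 - 4*s^2 + 9*s - 36 = (s - 4)*(s^2 + 9).
Partial fraction decomposition gives [5/(s - 4)] + [2*s/(s^2 + 9)] + [15/(s^2 + 9)].
Invert each term: 5/(s - 4) ↔ 5e^(4t); 2·s/(s^2 + 9) ↔ 2cos(3t); 5·3/(s^2 + 9) ↔ 5sin(3t).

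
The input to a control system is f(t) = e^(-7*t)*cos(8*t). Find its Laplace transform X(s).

X(s) = (s + 7)/((s + 7)^2 + 64)

L{cos(8t)} = s/(s^2 + 64).
By the first shifting theorem, multiplying by e^(-7t) replaces s with s + 7.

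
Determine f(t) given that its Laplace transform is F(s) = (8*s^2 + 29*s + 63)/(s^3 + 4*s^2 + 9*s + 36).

Factor the denominator: s^3 + 4*s^2 + 9*s + 36 = (s + 4)*(s^2 + 9).
Partial fraction decomposition gives [3/(s + 4)] + [5*s/(s^2 + 9)] + [9/(s^2 + 9)].
Invert each term: 3/(s + 4) ↔ 3e^(-4t); 5·s/(s^2 + 9) ↔ 5cos(3t); 3·3/(s^2 + 9) ↔ 3sin(3t).

f(t) = 3*sin(3*t) + 5*cos(3*t) + 3*exp(-4*t)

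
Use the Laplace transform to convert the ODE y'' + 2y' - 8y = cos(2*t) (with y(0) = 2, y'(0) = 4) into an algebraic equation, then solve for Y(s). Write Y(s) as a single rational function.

Transform both sides with L{·}.
Using L{y''} = s^2 Y - s·y(0) - y'(0) and L{y'} = sY - y(0), with y(0) = 2, y'(0) = 4, the left side becomes (s^2 + 2*s - 8)Y - (2*s + 8).
The right side is L{cos(2*t)} = s/(s^2 + 4).
So (s^2 + 2*s - 8)Y = s/(s^2 + 4) + (2*s + 8).
Divide through and combine into a single rational function.

Y(s) = (2*s^3 + 8*s^2 + 9*s + 32)/(s^4 + 2*s^3 - 4*s^2 + 8*s - 32)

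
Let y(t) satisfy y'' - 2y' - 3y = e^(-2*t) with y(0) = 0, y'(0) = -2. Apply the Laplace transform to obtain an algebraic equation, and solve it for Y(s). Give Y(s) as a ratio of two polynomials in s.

Y(s) = (-2*s - 3)/(s^3 - 7*s - 6)

Apply the Laplace transform to the equation.
With L{y''} = s^2 Y - s·y(0) - y'(0) and L{y'} = sY - y(0), with y(0) = 0, y'(0) = -2: the LHS transforms to (s^2 - 2*s - 3)Y - (-2).
The right side is L{e^(-2*t)} = 1/(s + 2).
So (s^2 - 2*s - 3)Y = 1/(s + 2) + (-2).
Isolate Y and clear denominators.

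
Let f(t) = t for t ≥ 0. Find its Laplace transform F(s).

F(s) = s^(-2)

L{t} = 1!/s^2 = 1/s^2.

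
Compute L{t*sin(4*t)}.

L{sin(4t)} = 4/(s^2 + 16).
Then apply L{t·g(t)} = -d/ds[H(s)] with H(s) = 4/(s^2 + 16):
differentiating 1 time and applying the sign gives 8*s/(s^2 + 16)^2.

8*s/(s^2 + 16)^2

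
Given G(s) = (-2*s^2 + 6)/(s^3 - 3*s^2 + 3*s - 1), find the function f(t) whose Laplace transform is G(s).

Factor the denominator: s^3 - 3*s^2 + 3*s - 1 = (s - 1)^3.
Partial fraction decomposition gives [-2/(s - 1)] + [-4/(s - 1)^2] + [4/(s - 1)^3].
Invert each term: -2/(s - 1) ↔ -2e^(t); -4/(s - 1)^2 ↔ -4t·e^(t); 4/(s - 1)^3 ↔ (2)t^2·e^(t).

f(t) = 2*t^2*exp(t) - 4*t*exp(t) - 2*exp(t)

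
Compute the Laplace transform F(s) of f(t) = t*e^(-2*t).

L{e^(-2t)} = 1/(s + 2).
Then apply L{t·g(t)} = -d/ds[G(s)] with G(s) = 1/(s + 2):
differentiating 1 time and applying the sign gives (s + 2)^(-2).

F(s) = (s + 2)^(-2)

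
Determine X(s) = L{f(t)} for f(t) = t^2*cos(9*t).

X(s) = 2*s*(s^2 - 243)/(s^2 + 81)^3

L{cos(9t)} = s/(s^2 + 81).
Then apply L{t^2·g(t)} = (-1)^2 d^2/ds^2[G(s)] with G(s) = s/(s^2 + 81):
differentiating 2 times and applying the sign gives 2*s*(s^2 - 243)/(s^2 + 81)^3.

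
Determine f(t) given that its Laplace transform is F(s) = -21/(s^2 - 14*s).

Rewrite the denominator: s^2 - 14*s = (s - 7)^2 - 49.
The form in (s - 7) signals a first-shifting-theorem factor e^(7t).
Since L{sinh(7t)} = 7/(s^2 - 49), the inverse is e^(7*t)*sinh(7*t), scaled by -3.

f(t) = -3*exp(7*t)*sinh(7*t)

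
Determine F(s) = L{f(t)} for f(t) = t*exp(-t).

F(s) = (s + 1)^(-2)

L{e^(-t)} = 1/(s + 1).
Then apply L{t·g(t)} = -d/ds[G(s)] with G(s) = 1/(s + 1):
differentiating 1 time and applying the sign gives (s + 1)^(-2).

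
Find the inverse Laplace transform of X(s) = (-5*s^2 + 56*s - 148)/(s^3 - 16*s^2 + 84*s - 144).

Factor the denominator: s^3 - 16*s^2 + 84*s - 144 = (s - 6)^2*(s - 4).
Partial fraction decomposition gives [-4/(s - 6)] + [4/(s - 6)^2] + [-1/(s - 4)].
Invert each term: -4/(s - 6) ↔ -4e^(6t); 4/(s - 6)^2 ↔ 4t·e^(6t); -1/(s - 4) ↔ -e^(4t).

4*t*exp(6*t) - 4*exp(6*t) - exp(4*t)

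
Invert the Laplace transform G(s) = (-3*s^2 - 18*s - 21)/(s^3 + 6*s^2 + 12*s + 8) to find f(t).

f(t) = 3*t^2*exp(-2*t)/2 - 6*t*exp(-2*t) - 3*exp(-2*t)

Factor the denominator: s^3 + 6*s^2 + 12*s + 8 = (s + 2)^3.
Partial fraction decomposition gives [-3/(s + 2)] + [-6/(s + 2)^2] + [3/(s + 2)^3].
Invert each term: -3/(s + 2) ↔ -3e^(-2t); -6/(s + 2)^2 ↔ -6t·e^(-2t); 3/(s + 2)^3 ↔ (3/2)t^2·e^(-2t).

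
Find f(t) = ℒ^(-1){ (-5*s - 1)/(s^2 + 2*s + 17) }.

Complete the square in the denominator: s^2 + 2*s + 17 = (s + 1)^2 + 4^2.
Split the numerator to match: -5*s - 1 = -5·(s + 1) + 1·4.
Invert each term: -5·(s + 1)/((s + 1)^2 + 16) ↔ -5e^(-t)cos(4t); 1·4/((s + 1)^2 + 16) ↔ e^(-t)sin(4t).

f(t) = exp(-t)*sin(4*t) - 5*exp(-t)*cos(4*t)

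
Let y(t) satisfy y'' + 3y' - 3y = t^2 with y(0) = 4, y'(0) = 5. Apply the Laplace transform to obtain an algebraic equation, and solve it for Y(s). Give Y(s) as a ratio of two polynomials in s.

Y(s) = (4*s^4 + 17*s^3 + 2)/(s^5 + 3*s^4 - 3*s^3)

Apply the Laplace transform to the equation.
With L{y''} = s^2 Y - s·y(0) - y'(0) and L{y'} = sY - y(0), with y(0) = 4, y'(0) = 5: the LHS transforms to (s^2 + 3*s - 3)Y - (4*s + 17).
The right side is L{t^2} = 2/s^3.
So (s^2 + 3*s - 3)Y = 2/s^3 + (4*s + 17).
Solve for Y(s) and write it as one ratio of polynomials.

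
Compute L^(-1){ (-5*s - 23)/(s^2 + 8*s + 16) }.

Factor the denominator: s^2 + 8*s + 16 = (s + 4)^2.
Partial fraction decomposition gives [-5/(s + 4)] + [-3/(s + 4)^2].
Invert each term: -5/(s + 4) ↔ -5e^(-4t); -3/(s + 4)^2 ↔ -3t·e^(-4t).

-3*t*exp(-4*t) - 5*exp(-4*t)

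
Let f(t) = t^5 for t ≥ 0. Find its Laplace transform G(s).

L{t^5} = 5!/s^6 = 120/s^6.

G(s) = 120/s^6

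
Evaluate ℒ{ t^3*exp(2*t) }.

6/(s - 2)^4

L{t^3} = 3!/s^4 = 6/s^4.
By the first shifting theorem, multiplying by e^(2t) replaces s with s - 2.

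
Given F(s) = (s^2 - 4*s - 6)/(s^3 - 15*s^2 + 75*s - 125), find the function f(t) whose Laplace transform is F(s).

f(t) = -t^2*exp(5*t)/2 + 6*t*exp(5*t) + exp(5*t)

Factor the denominator: s^3 - 15*s^2 + 75*s - 125 = (s - 5)^3.
Partial fraction decomposition gives [1/(s - 5)] + [6/(s - 5)^2] + [-1/(s - 5)^3].
Invert each term: 1/(s - 5) ↔ e^(5t); 6/(s - 5)^2 ↔ 6t·e^(5t); -1/(s - 5)^3 ↔ (-1/2)t^2·e^(5t).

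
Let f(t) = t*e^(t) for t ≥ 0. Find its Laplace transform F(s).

F(s) = (s - 1)^(-2)

L{e^(t)} = 1/(s - 1).
Then apply L{t·g(t)} = -d/ds[G(s)] with G(s) = 1/(s - 1):
differentiating 1 time and applying the sign gives (s - 1)^(-2).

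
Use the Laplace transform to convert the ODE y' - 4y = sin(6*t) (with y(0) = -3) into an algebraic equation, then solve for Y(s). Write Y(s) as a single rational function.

Take the Laplace transform of both sides.
Using L{y'} = sY - y(0) = sY - (-3), the left side becomes (s - 4)Y - (-3).
The right side is L{sin(6*t)} = 6/(s^2 + 36).
So (s - 4)Y = 6/(s^2 + 36) + (-3).
Isolate Y and clear denominators.

Y(s) = (-3*s^2 - 102)/(s^3 - 4*s^2 + 36*s - 144)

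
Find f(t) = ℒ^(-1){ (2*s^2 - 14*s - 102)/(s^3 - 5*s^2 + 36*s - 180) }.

f(t) = -2*exp(5*t) + sin(6*t) + 4*cos(6*t)

Factor the denominator: s^3 - 5*s^2 + 36*s - 180 = (s - 5)*(s^2 + 36).
Partial fraction decomposition gives [-2/(s - 5)] + [4*s/(s^2 + 36)] + [6/(s^2 + 36)].
Invert each term: -2/(s - 5) ↔ -2e^(5t); 4·s/(s^2 + 36) ↔ 4cos(6t); 1·6/(s^2 + 36) ↔ sin(6t).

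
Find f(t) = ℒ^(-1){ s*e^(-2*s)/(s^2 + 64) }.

The factor e^(-2s) signals a time shift by c = 2 (second shifting theorem).
L{cos(8t)} = s/(s^2 + 64), so L^-1{s/(s^2 + 64)} = cos(8*t).
Hence the inverse is u(t - 2) times that function evaluated at t - 2.

f(t) = Heaviside(t - 2)*(cos(8*t - 16))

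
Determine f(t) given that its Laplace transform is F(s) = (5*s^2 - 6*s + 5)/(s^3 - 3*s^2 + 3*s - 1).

Factor the denominator: s^3 - 3*s^2 + 3*s - 1 = (s - 1)^3.
Partial fraction decomposition gives [5/(s - 1)] + [4/(s - 1)^2] + [4/(s - 1)^3].
Invert each term: 5/(s - 1) ↔ 5e^(t); 4/(s - 1)^2 ↔ 4t·e^(t); 4/(s - 1)^3 ↔ (2)t^2·e^(t).

f(t) = 2*t^2*exp(t) + 4*t*exp(t) + 5*exp(t)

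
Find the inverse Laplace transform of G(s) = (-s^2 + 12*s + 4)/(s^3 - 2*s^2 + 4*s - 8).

Factor the denominator: s^3 - 2*s^2 + 4*s - 8 = (s - 2)*(s^2 + 4).
Partial fraction decomposition gives [3/(s - 2)] + [-4*s/(s^2 + 4)] + [4/(s^2 + 4)].
Invert each term: 3/(s - 2) ↔ 3e^(2t); -4·s/(s^2 + 4) ↔ -4cos(2t); 2·2/(s^2 + 4) ↔ 2sin(2t).

3*exp(2*t) + 2*sin(2*t) - 4*cos(2*t)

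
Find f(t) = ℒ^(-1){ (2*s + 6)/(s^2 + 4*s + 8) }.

Complete the square in the denominator: s^2 + 4*s + 8 = (s + 2)^2 + 2^2.
Split the numerator to match: 2*s + 6 = 2·(s + 2) + 1·2.
Invert each term: 2·(s + 2)/((s + 2)^2 + 4) ↔ 2e^(-2t)cos(2t); 1·2/((s + 2)^2 + 4) ↔ e^(-2t)sin(2t).

f(t) = exp(-2*t)*sin(2*t) + 2*exp(-2*t)*cos(2*t)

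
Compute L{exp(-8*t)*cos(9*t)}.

L{cos(9t)} = s/(s^2 + 81).
By the first shifting theorem, multiplying by e^(-8t) replaces s with s + 8.

(s + 8)/((s + 8)^2 + 81)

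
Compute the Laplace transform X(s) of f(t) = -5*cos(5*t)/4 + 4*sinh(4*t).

The transform is linear, so treat each term independently.
(4)·[L{sinh(4t)} = 4/(s^2 - 16)]; (-5/4)·[L{cos(5t)} = s/(s^2 + 25)].

X(s) = -5*s/(4*(s^2 + 25)) + 16/(s^2 - 16)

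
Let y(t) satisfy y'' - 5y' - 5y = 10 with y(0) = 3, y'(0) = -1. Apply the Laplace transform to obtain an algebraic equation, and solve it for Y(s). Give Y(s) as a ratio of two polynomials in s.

Y(s) = (3*s^2 - 16*s + 10)/(s^3 - 5*s^2 - 5*s)

Transform both sides with L{·}.
The derivative rules (L{y''} = s^2 Y - s·y(0) - y'(0) and L{y'} = sY - y(0), with y(0) = 3, y'(0) = -1) turn the left side into (s^2 - 5*s - 5)Y - (3*s - 16).
The right side is L{10} = 10/s.
So (s^2 - 5*s - 5)Y = 10/s + (3*s - 16).
Divide through and combine into a single rational function.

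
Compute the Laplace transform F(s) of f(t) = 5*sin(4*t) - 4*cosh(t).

By linearity of the Laplace transform, transform each term separately.
(-4)·[L{cosh(t)} = s/(s^2 - 1)]; (5)·[L{sin(4t)} = 4/(s^2 + 16)].

F(s) = -4*s/(s^2 - 1) + 20/(s^2 + 16)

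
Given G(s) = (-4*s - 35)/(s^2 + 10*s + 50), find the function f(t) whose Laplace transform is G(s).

f(t) = -3*exp(-5*t)*sin(5*t) - 4*exp(-5*t)*cos(5*t)

Complete the square in the denominator: s^2 + 10*s + 50 = (s + 5)^2 + 5^2.
Split the numerator to match: -4*s - 35 = -4·(s + 5) - 3·5.
Invert each term: -4·(s + 5)/((s + 5)^2 + 25) ↔ -4e^(-5t)cos(5t); -3·5/((s + 5)^2 + 25) ↔ -3e^(-5t)sin(5t).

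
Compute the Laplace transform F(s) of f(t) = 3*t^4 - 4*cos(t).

Apply the Laplace transform termwise.
(3)·[L{t^4} = 4!/s^5 = 24/s^5]; (-4)·[L{cos(t)} = s/(s^2 + 1)].

F(s) = -4*s/(s^2 + 1) + 72/s^5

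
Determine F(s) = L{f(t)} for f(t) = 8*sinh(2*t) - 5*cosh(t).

The transform is linear, so treat each term independently.
(-5)·[L{cosh(t)} = s/(s^2 - 1)]; (8)·[L{sinh(2t)} = 2/(s^2 - 4)].

F(s) = -5*s/(s^2 - 1) + 16/(s^2 - 4)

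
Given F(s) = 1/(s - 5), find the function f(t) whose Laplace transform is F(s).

Since L{e^(5t)} = 1/(s - 5), the inverse is e^(5*t).

f(t) = exp(5*t)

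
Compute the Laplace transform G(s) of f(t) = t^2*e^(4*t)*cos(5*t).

L{cos(5t)} = s/(s^2 + 25).
Multiplying by e^(4t) shifts s → s - 4, so L{e^(4*t)*cos(5*t)} = (s - 4)/((s - 4)^2 + 25).
Then apply L{t^2·g(t)} = (-1)^2 d^2/ds^2[H(s)] with H(s) = (s - 4)/((s - 4)^2 + 25):
differentiating 2 times and applying the sign gives 2*(s - 4)*(s^2 - 8*s - 59)/(s^2 - 8*s + 41)^3.

G(s) = 2*(s - 4)*(s^2 - 8*s - 59)/(s^2 - 8*s + 41)^3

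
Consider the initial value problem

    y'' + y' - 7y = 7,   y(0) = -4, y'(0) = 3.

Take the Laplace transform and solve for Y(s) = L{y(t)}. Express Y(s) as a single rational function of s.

Laplace-transform each side.
With L{y''} = s^2 Y - s·y(0) - y'(0) and L{y'} = sY - y(0), with y(0) = -4, y'(0) = 3: the LHS transforms to (s^2 + s - 7)Y - (-4*s - 1).
The right side is L{7} = 7/s.
So (s^2 + s - 7)Y = 7/s + (-4*s - 1).
Divide through and combine into a single rational function.

Y(s) = (-4*s^2 - s + 7)/(s^3 + s^2 - 7*s)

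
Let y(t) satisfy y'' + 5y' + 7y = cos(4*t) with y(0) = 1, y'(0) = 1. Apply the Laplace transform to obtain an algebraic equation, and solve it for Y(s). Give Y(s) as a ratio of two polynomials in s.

Apply the Laplace transform to the equation.
With L{y''} = s^2 Y - s·y(0) - y'(0) and L{y'} = sY - y(0), with y(0) = 1, y'(0) = 1: the LHS transforms to (s^2 + 5*s + 7)Y - (s + 6).
The right side is L{cos(4*t)} = s/(s^2 + 16).
So (s^2 + 5*s + 7)Y = s/(s^2 + 16) + (s + 6).
Solve for Y(s) and write it as one ratio of polynomials.

Y(s) = (s^3 + 6*s^2 + 17*s + 96)/(s^4 + 5*s^3 + 23*s^2 + 80*s + 112)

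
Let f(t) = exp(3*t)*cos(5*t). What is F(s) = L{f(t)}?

F(s) = (s - 3)/((s - 3)^2 + 25)

L{cos(5t)} = s/(s^2 + 25).
By the first shifting theorem, multiplying by e^(3t) replaces s with s - 3.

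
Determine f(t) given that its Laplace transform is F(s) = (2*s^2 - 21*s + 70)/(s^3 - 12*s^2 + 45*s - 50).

Factor the denominator: s^3 - 12*s^2 + 45*s - 50 = (s - 5)^2*(s - 2).
Partial fraction decomposition gives [-2/(s - 5)] + [5/(s - 5)^2] + [4/(s - 2)].
Invert each term: -2/(s - 5) ↔ -2e^(5t); 5/(s - 5)^2 ↔ 5t·e^(5t); 4/(s - 2) ↔ 4e^(2t).

f(t) = 5*t*exp(5*t) - 2*exp(5*t) + 4*exp(2*t)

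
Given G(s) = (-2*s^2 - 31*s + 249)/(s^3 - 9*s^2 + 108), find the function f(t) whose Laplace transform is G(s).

f(t) = -t*exp(6*t) - 6*exp(6*t) + 4*exp(-3*t)

Factor the denominator: s^3 - 9*s^2 + 108 = (s - 6)^2*(s + 3).
Partial fraction decomposition gives [-6/(s - 6)] + [-1/(s - 6)^2] + [4/(s + 3)].
Invert each term: -6/(s - 6) ↔ -6e^(6t); -1/(s - 6)^2 ↔ -t·e^(6t); 4/(s + 3) ↔ 4e^(-3t).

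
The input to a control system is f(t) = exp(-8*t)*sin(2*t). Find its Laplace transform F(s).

L{sin(2t)} = 2/(s^2 + 4).
By the first shifting theorem, multiplying by e^(-8t) replaces s with s + 8.

F(s) = 2/((s + 8)^2 + 4)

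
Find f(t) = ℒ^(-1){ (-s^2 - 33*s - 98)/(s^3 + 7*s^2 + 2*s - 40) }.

f(t) = -4*exp(2*t) - 3*exp(-4*t) + 6*exp(-5*t)

Factor the denominator: s^3 + 7*s^2 + 2*s - 40 = (s - 2)*(s + 4)*(s + 5).
Partial fraction decomposition gives [-4/(s - 2)] + [-3/(s + 4)] + [6/(s + 5)].
Invert each term: -4/(s - 2) ↔ -4e^(2t); -3/(s + 4) ↔ -3e^(-4t); 6/(s + 5) ↔ 6e^(-5t).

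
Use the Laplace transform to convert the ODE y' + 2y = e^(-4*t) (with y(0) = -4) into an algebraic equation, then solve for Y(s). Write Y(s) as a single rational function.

Y(s) = (-4*s - 15)/(s^2 + 6*s + 8)

Apply the Laplace transform to the equation.
The derivative rules (L{y'} = sY - y(0) = sY - (-4)) turn the left side into (s + 2)Y - (-4).
The right side is L{e^(-4*t)} = 1/(s + 4).
So (s + 2)Y = 1/(s + 4) + (-4).
Solve for Y(s) and write it as one ratio of polynomials.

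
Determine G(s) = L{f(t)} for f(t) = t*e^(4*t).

G(s) = (s - 4)^(-2)

L{e^(4t)} = 1/(s - 4).
Then apply L{t·g(t)} = -d/ds[H(s)] with H(s) = 1/(s - 4):
differentiating 1 time and applying the sign gives (s - 4)^(-2).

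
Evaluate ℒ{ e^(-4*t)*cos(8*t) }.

(s + 4)/((s + 4)^2 + 64)

L{cos(8t)} = s/(s^2 + 64).
By the first shifting theorem, multiplying by e^(-4t) replaces s with s + 4.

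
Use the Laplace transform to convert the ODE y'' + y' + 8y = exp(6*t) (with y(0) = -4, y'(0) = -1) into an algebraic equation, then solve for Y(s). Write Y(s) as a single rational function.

Laplace-transform each side.
With L{y''} = s^2 Y - s·y(0) - y'(0) and L{y'} = sY - y(0), with y(0) = -4, y'(0) = -1: the LHS transforms to (s^2 + s + 8)Y - (-4*s - 5).
The right side is L{exp(6*t)} = 1/(s - 6).
So (s^2 + s + 8)Y = 1/(s - 6) + (-4*s - 5).
Solve for Y(s) and write it as one ratio of polynomials.

Y(s) = (-4*s^2 + 19*s + 31)/(s^3 - 5*s^2 + 2*s - 48)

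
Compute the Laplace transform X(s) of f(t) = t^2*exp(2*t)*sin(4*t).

L{sin(4t)} = 4/(s^2 + 16).
Multiplying by e^(2t) shifts s → s - 2, so L{exp(2*t)*sin(4*t)} = 4/((s - 2)^2 + 16).
Then apply L{t^2·g(t)} = (-1)^2 d^2/ds^2[G(s)] with G(s) = 4/((s - 2)^2 + 16):
differentiating 2 times and applying the sign gives 8*(3*s^2 - 12*s - 4)/(s^2 - 4*s + 20)^3.

X(s) = 8*(3*s^2 - 12*s - 4)/(s^2 - 4*s + 20)^3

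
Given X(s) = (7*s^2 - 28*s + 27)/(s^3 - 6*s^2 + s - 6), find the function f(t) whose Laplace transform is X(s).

Factor the denominator: s^3 - 6*s^2 + s - 6 = (s - 6)*(s^2 + 1).
Partial fraction decomposition gives [3/(s - 6)] + [4*s/(s^2 + 1)] + [-4/(s^2 + 1)].
Invert each term: 3/(s - 6) ↔ 3e^(6t); 4·s/(s^2 + 1) ↔ 4cos(t); -4·1/(s^2 + 1) ↔ -4sin(t).

f(t) = 3*exp(6*t) - 4*sin(t) + 4*cos(t)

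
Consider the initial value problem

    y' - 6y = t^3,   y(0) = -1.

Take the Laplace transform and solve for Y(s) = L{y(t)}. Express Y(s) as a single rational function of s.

Take the Laplace transform of both sides.
Using L{y'} = sY - y(0) = sY - (-1), the left side becomes (s - 6)Y - (-1).
The right side is L{t^3} = 6/s^4.
So (s - 6)Y = 6/s^4 + (-1).
Divide through and combine into a single rational function.

Y(s) = (-s^4 + 6)/(s^5 - 6*s^4)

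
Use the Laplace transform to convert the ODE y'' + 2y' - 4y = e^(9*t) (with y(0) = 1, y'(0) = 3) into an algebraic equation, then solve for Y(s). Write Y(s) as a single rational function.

Take the Laplace transform of both sides.
With L{y''} = s^2 Y - s·y(0) - y'(0) and L{y'} = sY - y(0), with y(0) = 1, y'(0) = 3: the LHS transforms to (s^2 + 2*s - 4)Y - (s + 5).
The right side is L{e^(9*t)} = 1/(s - 9).
So (s^2 + 2*s - 4)Y = 1/(s - 9) + (s + 5).
Divide through and combine into a single rational function.

Y(s) = (s^2 - 4*s - 44)/(s^3 - 7*s^2 - 22*s + 36)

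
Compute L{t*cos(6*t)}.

(s - 6)*(s + 6)/(s^2 + 36)^2

L{cos(6t)} = s/(s^2 + 36).
Then apply L{t·g(t)} = -d/ds[G(s)] with G(s) = s/(s^2 + 36):
differentiating 1 time and applying the sign gives (s - 6)*(s + 6)/(s^2 + 36)^2.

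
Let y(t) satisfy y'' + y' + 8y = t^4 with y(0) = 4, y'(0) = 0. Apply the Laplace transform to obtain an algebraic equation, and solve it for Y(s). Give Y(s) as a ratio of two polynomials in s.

Y(s) = (4*s^6 + 4*s^5 + 24)/(s^7 + s^6 + 8*s^5)

Transform both sides with L{·}.
The derivative rules (L{y''} = s^2 Y - s·y(0) - y'(0) and L{y'} = sY - y(0), with y(0) = 4, y'(0) = 0) turn the left side into (s^2 + s + 8)Y - (4*s + 4).
The right side is L{t^4} = 24/s^5.
So (s^2 + s + 8)Y = 24/s^5 + (4*s + 4).
Solve for Y(s) and write it as one ratio of polynomials.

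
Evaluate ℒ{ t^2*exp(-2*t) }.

L{e^(-2t)} = 1/(s + 2).
Then apply L{t^2·g(t)} = (-1)^2 d^2/ds^2[G(s)] with G(s) = 1/(s + 2):
differentiating 2 times and applying the sign gives 2/(s + 2)^3.

2/(s + 2)^3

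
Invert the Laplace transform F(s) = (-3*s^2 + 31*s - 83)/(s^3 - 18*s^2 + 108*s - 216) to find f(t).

Factor the denominator: s^3 - 18*s^2 + 108*s - 216 = (s - 6)^3.
Partial fraction decomposition gives [-3/(s - 6)] + [-5/(s - 6)^2] + [-5/(s - 6)^3].
Invert each term: -3/(s - 6) ↔ -3e^(6t); -5/(s - 6)^2 ↔ -5t·e^(6t); -5/(s - 6)^3 ↔ (-5/2)t^2·e^(6t).

f(t) = -5*t^2*exp(6*t)/2 - 5*t*exp(6*t) - 3*exp(6*t)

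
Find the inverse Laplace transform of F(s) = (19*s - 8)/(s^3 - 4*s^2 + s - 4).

4*exp(4*t) + 3*sin(t) - 4*cos(t)

Factor the denominator: s^3 - 4*s^2 + s - 4 = (s - 4)*(s^2 + 1).
Partial fraction decomposition gives [4/(s - 4)] + [-4*s/(s^2 + 1)] + [3/(s^2 + 1)].
Invert each term: 4/(s - 4) ↔ 4e^(4t); -4·s/(s^2 + 1) ↔ -4cos(t); 3·1/(s^2 + 1) ↔ 3sin(t).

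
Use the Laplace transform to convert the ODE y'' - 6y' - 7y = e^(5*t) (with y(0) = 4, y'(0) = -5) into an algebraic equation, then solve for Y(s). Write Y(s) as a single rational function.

Y(s) = (4*s^2 - 49*s + 146)/(s^3 - 11*s^2 + 23*s + 35)

Laplace-transform each side.
The derivative rules (L{y''} = s^2 Y - s·y(0) - y'(0) and L{y'} = sY - y(0), with y(0) = 4, y'(0) = -5) turn the left side into (s^2 - 6*s - 7)Y - (4*s - 29).
The right side is L{e^(5*t)} = 1/(s - 5).
So (s^2 - 6*s - 7)Y = 1/(s - 5) + (4*s - 29).
Divide through and combine into a single rational function.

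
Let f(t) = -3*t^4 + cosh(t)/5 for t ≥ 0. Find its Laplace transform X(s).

By linearity of the Laplace transform, transform each term separately.
(-3)·[L{t^4} = 4!/s^5 = 24/s^5]; (1/5)·[L{cosh(t)} = s/(s^2 - 1)].

X(s) = s/(5*(s^2 - 1)) - 72/s^5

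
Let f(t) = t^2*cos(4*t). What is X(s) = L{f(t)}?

X(s) = 2*s*(s^2 - 48)/(s^2 + 16)^3

L{cos(4t)} = s/(s^2 + 16).
Then apply L{t^2·g(t)} = (-1)^2 d^2/ds^2[G(s)] with G(s) = s/(s^2 + 16):
differentiating 2 times and applying the sign gives 2*s*(s^2 - 48)/(s^2 + 16)^3.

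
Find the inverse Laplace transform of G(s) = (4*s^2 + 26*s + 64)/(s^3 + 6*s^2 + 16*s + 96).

Factor the denominator: s^3 + 6*s^2 + 16*s + 96 = (s + 6)*(s^2 + 16).
Partial fraction decomposition gives [1/(s + 6)] + [3*s/(s^2 + 16)] + [8/(s^2 + 16)].
Invert each term: 1/(s + 6) ↔ e^(-6t); 3·s/(s^2 + 16) ↔ 3cos(4t); 2·4/(s^2 + 16) ↔ 2sin(4t).

2*sin(4*t) + 3*cos(4*t) + exp(-6*t)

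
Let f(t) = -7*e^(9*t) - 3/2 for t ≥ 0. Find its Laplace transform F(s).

F(s) = -7/(s - 9) - 3/(2*s)

Apply the Laplace transform termwise.
L{-3/2} = (-3/2)/s; (-7)·[L{e^(9t)} = 1/(s - 9)].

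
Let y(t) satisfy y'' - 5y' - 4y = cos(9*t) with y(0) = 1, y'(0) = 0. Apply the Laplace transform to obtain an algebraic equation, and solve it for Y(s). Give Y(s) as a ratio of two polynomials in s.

Laplace-transform each side.
Using L{y''} = s^2 Y - s·y(0) - y'(0) and L{y'} = sY - y(0), with y(0) = 1, y'(0) = 0, the left side becomes (s^2 - 5*s - 4)Y - (s - 5).
The right side is L{cos(9*t)} = s/(s^2 + 81).
So (s^2 - 5*s - 4)Y = s/(s^2 + 81) + (s - 5).
Isolate Y and clear denominators.

Y(s) = (s^3 - 5*s^2 + 82*s - 405)/(s^4 - 5*s^3 + 77*s^2 - 405*s - 324)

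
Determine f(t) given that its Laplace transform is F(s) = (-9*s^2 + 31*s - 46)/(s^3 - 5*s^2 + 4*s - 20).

Factor the denominator: s^3 - 5*s^2 + 4*s - 20 = (s - 5)*(s^2 + 4).
Partial fraction decomposition gives [-4/(s - 5)] + [-5*s/(s^2 + 4)] + [6/(s^2 + 4)].
Invert each term: -4/(s - 5) ↔ -4e^(5t); -5·s/(s^2 + 4) ↔ -5cos(2t); 3·2/(s^2 + 4) ↔ 3sin(2t).

f(t) = -4*exp(5*t) + 3*sin(2*t) - 5*cos(2*t)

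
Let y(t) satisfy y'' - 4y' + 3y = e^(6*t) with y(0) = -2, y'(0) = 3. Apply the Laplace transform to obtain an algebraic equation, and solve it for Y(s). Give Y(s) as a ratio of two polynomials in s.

Apply the Laplace transform to the equation.
With L{y''} = s^2 Y - s·y(0) - y'(0) and L{y'} = sY - y(0), with y(0) = -2, y'(0) = 3: the LHS transforms to (s^2 - 4*s + 3)Y - (-2*s + 11).
The right side is L{e^(6*t)} = 1/(s - 6).
So (s^2 - 4*s + 3)Y = 1/(s - 6) + (-2*s + 11).
Divide through and combine into a single rational function.

Y(s) = (-2*s^2 + 23*s - 65)/(s^3 - 10*s^2 + 27*s - 18)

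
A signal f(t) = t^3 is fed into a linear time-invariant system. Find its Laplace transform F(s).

F(s) = 6/s^4

L{t^3} = 3!/s^4 = 6/s^4.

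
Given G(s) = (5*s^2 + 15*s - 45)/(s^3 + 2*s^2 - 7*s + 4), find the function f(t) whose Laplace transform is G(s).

Factor the denominator: s^3 + 2*s^2 - 7*s + 4 = (s - 1)^2*(s + 4).
Partial fraction decomposition gives [6/(s - 1)] + [-5/(s - 1)^2] + [-1/(s + 4)].
Invert each term: 6/(s - 1) ↔ 6e^(t); -5/(s - 1)^2 ↔ -5t·e^(t); -1/(s + 4) ↔ -e^(-4t).

f(t) = -5*t*exp(t) + 6*exp(t) - exp(-4*t)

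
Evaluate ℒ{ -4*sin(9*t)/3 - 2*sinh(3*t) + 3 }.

By linearity of the Laplace transform, transform each term separately.
L{3} = 3/s; (-2)·[L{sinh(3t)} = 3/(s^2 - 9)]; (-4/3)·[L{sin(9t)} = 9/(s^2 + 81)].

-12/(s^2 + 81) - 6/(s^2 - 9) + 3/s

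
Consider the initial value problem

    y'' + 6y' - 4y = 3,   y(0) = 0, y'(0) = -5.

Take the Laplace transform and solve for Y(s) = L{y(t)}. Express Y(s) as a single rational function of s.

Y(s) = (-5*s + 3)/(s^3 + 6*s^2 - 4*s)

Apply the Laplace transform to the equation.
With L{y''} = s^2 Y - s·y(0) - y'(0) and L{y'} = sY - y(0), with y(0) = 0, y'(0) = -5: the LHS transforms to (s^2 + 6*s - 4)Y - (-5).
The right side is L{3} = 3/s.
So (s^2 + 6*s - 4)Y = 3/s + (-5).
Divide through and combine into a single rational function.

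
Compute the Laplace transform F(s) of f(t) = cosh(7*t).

F(s) = s/(s^2 - 49)

L{cosh(7t)} = s/(s^2 - 49).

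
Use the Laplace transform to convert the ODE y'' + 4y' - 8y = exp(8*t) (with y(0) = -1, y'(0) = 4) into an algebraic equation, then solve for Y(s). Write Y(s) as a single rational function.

Y(s) = (-s^2 + 8*s + 1)/(s^3 - 4*s^2 - 40*s + 64)

Take the Laplace transform of both sides.
With L{y''} = s^2 Y - s·y(0) - y'(0) and L{y'} = sY - y(0), with y(0) = -1, y'(0) = 4: the LHS transforms to (s^2 + 4*s - 8)Y - (-s).
The right side is L{exp(8*t)} = 1/(s - 8).
So (s^2 + 4*s - 8)Y = 1/(s - 8) + (-s).
Isolate Y and clear denominators.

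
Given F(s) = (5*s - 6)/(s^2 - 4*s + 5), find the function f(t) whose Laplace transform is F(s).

f(t) = 4*exp(2*t)*sin(t) + 5*exp(2*t)*cos(t)

Complete the square in the denominator: s^2 - 4*s + 5 = (s - 2)^2 + 1^2.
Split the numerator to match: 5*s - 6 = 5·(s - 2) + 4·1.
Invert each term: 5·(s - 2)/((s - 2)^2 + 1) ↔ 5e^(2t)cos(t); 4·1/((s - 2)^2 + 1) ↔ 4e^(2t)sin(t).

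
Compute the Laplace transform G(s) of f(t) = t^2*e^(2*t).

L{e^(2t)} = 1/(s - 2).
Then apply L{t^2·g(t)} = (-1)^2 d^2/ds^2[H(s)] with H(s) = 1/(s - 2):
differentiating 2 times and applying the sign gives 2/(s - 2)^3.

G(s) = 2/(s - 2)^3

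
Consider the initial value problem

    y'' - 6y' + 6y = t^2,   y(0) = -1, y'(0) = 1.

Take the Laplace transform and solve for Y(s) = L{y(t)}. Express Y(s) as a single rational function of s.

Y(s) = (-s^4 + 7*s^3 + 2)/(s^5 - 6*s^4 + 6*s^3)

Apply the Laplace transform to the equation.
With L{y''} = s^2 Y - s·y(0) - y'(0) and L{y'} = sY - y(0), with y(0) = -1, y'(0) = 1: the LHS transforms to (s^2 - 6*s + 6)Y - (-s + 7).
The right side is L{t^2} = 2/s^3.
So (s^2 - 6*s + 6)Y = 2/s^3 + (-s + 7).
Solve for Y(s) and write it as one ratio of polynomials.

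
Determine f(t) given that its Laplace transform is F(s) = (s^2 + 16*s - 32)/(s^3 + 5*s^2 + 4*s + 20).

Factor the denominator: s^3 + 5*s^2 + 4*s + 20 = (s + 5)*(s^2 + 4).
Partial fraction decomposition gives [-3/(s + 5)] + [4*s/(s^2 + 4)] + [-4/(s^2 + 4)].
Invert each term: -3/(s + 5) ↔ -3e^(-5t); 4·s/(s^2 + 4) ↔ 4cos(2t); -2·2/(s^2 + 4) ↔ -2sin(2t).

f(t) = -2*sin(2*t) + 4*cos(2*t) - 3*exp(-5*t)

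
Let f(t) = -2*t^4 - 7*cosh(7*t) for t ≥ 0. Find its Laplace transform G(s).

G(s) = -7*s/(s^2 - 49) - 48/s^5

By linearity of the Laplace transform, transform each term separately.
(-2)·[L{t^4} = 4!/s^5 = 24/s^5]; (-7)·[L{cosh(7t)} = s/(s^2 - 49)].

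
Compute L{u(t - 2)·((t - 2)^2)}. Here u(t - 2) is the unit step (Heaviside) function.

By the second shifting theorem, L{u(t - c)·g(t - c)} = e^(-cs)·H(s) with c = 2 and H(s) = L{g(t)}.
L{t^2} = 2!/s^3 = 2/s^3.

2*exp(-2*s)/s^3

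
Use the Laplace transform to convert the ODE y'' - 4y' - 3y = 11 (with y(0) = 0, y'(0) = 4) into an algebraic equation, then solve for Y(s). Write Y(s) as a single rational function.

Y(s) = (4*s + 11)/(s^3 - 4*s^2 - 3*s)

Laplace-transform each side.
The derivative rules (L{y''} = s^2 Y - s·y(0) - y'(0) and L{y'} = sY - y(0), with y(0) = 0, y'(0) = 4) turn the left side into (s^2 - 4*s - 3)Y - (4).
The right side is L{11} = 11/s.
So (s^2 - 4*s - 3)Y = 11/s + (4).
Isolate Y and clear denominators.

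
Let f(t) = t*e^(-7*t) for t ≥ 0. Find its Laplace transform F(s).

F(s) = (s + 7)^(-2)

L{e^(-7t)} = 1/(s + 7).
Then apply L{t·g(t)} = -d/ds[G(s)] with G(s) = 1/(s + 7):
differentiating 1 time and applying the sign gives (s + 7)^(-2).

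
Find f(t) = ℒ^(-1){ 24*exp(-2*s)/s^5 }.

The factor e^(-2s) signals a time shift by c = 2 (second shifting theorem).
L{t^4} = 4!/s^5 = 24/s^5, so L^-1{24/s^5} = t^4.
Hence the inverse is u(t - 2) times that function evaluated at t - 2.

f(t) = Heaviside(t - 2)*((t - 2)^4)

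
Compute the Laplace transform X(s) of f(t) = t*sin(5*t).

L{sin(5t)} = 5/(s^2 + 25).
Then apply L{t·g(t)} = -d/ds[G(s)] with G(s) = 5/(s^2 + 25):
differentiating 1 time and applying the sign gives 10*s/(s^2 + 25)^2.

X(s) = 10*s/(s^2 + 25)^2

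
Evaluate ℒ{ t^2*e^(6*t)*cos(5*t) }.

L{cos(5t)} = s/(s^2 + 25).
Multiplying by e^(6t) shifts s → s - 6, so L{e^(6*t)*cos(5*t)} = (s - 6)/((s - 6)^2 + 25).
Then apply L{t^2·g(t)} = (-1)^2 d^2/ds^2[G(s)] with G(s) = (s - 6)/((s - 6)^2 + 25):
differentiating 2 times and applying the sign gives 2*(s - 6)*(s^2 - 12*s - 39)/(s^2 - 12*s + 61)^3.

2*(s - 6)*(s^2 - 12*s - 39)/(s^2 - 12*s + 61)^3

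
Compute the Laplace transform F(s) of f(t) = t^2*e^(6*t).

L{e^(6t)} = 1/(s - 6).
Then apply L{t^2·g(t)} = (-1)^2 d^2/ds^2[G(s)] with G(s) = 1/(s - 6):
differentiating 2 times and applying the sign gives 2/(s - 6)^3.

F(s) = 2/(s - 6)^3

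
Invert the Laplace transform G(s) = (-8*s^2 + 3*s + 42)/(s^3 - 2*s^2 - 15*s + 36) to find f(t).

f(t) = -3*t*exp(3*t) - 6*exp(3*t) - 2*exp(-4*t)

Factor the denominator: s^3 - 2*s^2 - 15*s + 36 = (s - 3)^2*(s + 4).
Partial fraction decomposition gives [-6/(s - 3)] + [-3/(s - 3)^2] + [-2/(s + 4)].
Invert each term: -6/(s - 3) ↔ -6e^(3t); -3/(s - 3)^2 ↔ -3t·e^(3t); -2/(s + 4) ↔ -2e^(-4t).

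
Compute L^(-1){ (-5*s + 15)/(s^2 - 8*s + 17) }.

Complete the square in the denominator: s^2 - 8*s + 17 = (s - 4)^2 + 1^2.
Split the numerator to match: -5*s + 15 = -5·(s - 4) - 5·1.
Invert each term: -5·(s - 4)/((s - 4)^2 + 1) ↔ -5e^(4t)cos(t); -5·1/((s - 4)^2 + 1) ↔ -5e^(4t)sin(t).

-5*exp(4*t)*sin(t) - 5*exp(4*t)*cos(t)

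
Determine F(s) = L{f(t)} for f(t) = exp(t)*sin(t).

F(s) = 1/((s - 1)^2 + 1)

L{sin(t)} = 1/(s^2 + 1).
By the first shifting theorem, multiplying by e^(t) replaces s with s - 1.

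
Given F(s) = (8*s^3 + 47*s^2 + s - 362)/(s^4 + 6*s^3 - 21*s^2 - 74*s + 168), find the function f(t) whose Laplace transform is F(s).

f(t) = 4*exp(3*t) + 2*exp(2*t) - exp(-4*t) + 3*exp(-7*t)

Factor the denominator: s^4 + 6*s^3 - 21*s^2 - 74*s + 168 = (s - 3)*(s - 2)*(s + 4)*(s + 7).
Partial fraction decomposition gives [2/(s - 2)] + [3/(s + 7)] + [4/(s - 3)] + [-1/(s + 4)].
Invert each term: 2/(s - 2) ↔ 2e^(2t); 3/(s + 7) ↔ 3e^(-7t); 4/(s - 3) ↔ 4e^(3t); -1/(s + 4) ↔ -e^(-4t).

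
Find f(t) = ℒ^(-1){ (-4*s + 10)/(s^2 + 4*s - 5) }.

f(t) = exp(t) - 5*exp(-5*t)

Factor the denominator: s^2 + 4*s - 5 = (s - 1)*(s + 5).
Partial fraction decomposition gives [-5/(s + 5)] + [1/(s - 1)].
Invert each term: -5/(s + 5) ↔ -5e^(-5t); 1/(s - 1) ↔ e^(t).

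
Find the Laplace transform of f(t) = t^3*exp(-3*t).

L{t^3} = 3!/s^4 = 6/s^4.
By the first shifting theorem, multiplying by e^(-3t) replaces s with s + 3.

6/(s + 3)^4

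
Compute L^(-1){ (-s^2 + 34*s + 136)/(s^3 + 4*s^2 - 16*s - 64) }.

Factor the denominator: s^3 + 4*s^2 - 16*s - 64 = (s - 4)*(s + 4)^2.
Partial fraction decomposition gives [-5/(s + 4)] + [2/(s + 4)^2] + [4/(s - 4)].
Invert each term: -5/(s + 4) ↔ -5e^(-4t); 2/(s + 4)^2 ↔ 2t·e^(-4t); 4/(s - 4) ↔ 4e^(4t).

2*t*exp(-4*t) + 4*exp(4*t) - 5*exp(-4*t)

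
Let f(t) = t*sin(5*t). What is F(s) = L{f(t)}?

F(s) = 10*s/(s^2 + 25)^2

L{sin(5t)} = 5/(s^2 + 25).
Then apply L{t·g(t)} = -d/ds[G(s)] with G(s) = 5/(s^2 + 25):
differentiating 1 time and applying the sign gives 10*s/(s^2 + 25)^2.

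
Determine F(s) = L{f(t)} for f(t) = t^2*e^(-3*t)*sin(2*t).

L{sin(2t)} = 2/(s^2 + 4).
Multiplying by e^(-3t) shifts s → s + 3, so L{e^(-3*t)*sin(2*t)} = 2/((s + 3)^2 + 4).
Then apply L{t^2·g(t)} = (-1)^2 d^2/ds^2[G(s)] with G(s) = 2/((s + 3)^2 + 4):
differentiating 2 times and applying the sign gives 4*(3*s^2 + 18*s + 23)/(s^2 + 6*s + 13)^3.

F(s) = 4*(3*s^2 + 18*s + 23)/(s^2 + 6*s + 13)^3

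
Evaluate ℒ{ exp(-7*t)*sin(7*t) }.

L{sin(7t)} = 7/(s^2 + 49).
By the first shifting theorem, multiplying by e^(-7t) replaces s with s + 7.

7/((s + 7)^2 + 49)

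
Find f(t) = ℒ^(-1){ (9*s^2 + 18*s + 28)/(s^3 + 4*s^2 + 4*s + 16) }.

Factor the denominator: s^3 + 4*s^2 + 4*s + 16 = (s + 4)*(s^2 + 4).
Partial fraction decomposition gives [5/(s + 4)] + [4*s/(s^2 + 4)] + [2/(s^2 + 4)].
Invert each term: 5/(s + 4) ↔ 5e^(-4t); 4·s/(s^2 + 4) ↔ 4cos(2t); 1·2/(s^2 + 4) ↔ sin(2t).

f(t) = sin(2*t) + 4*cos(2*t) + 5*exp(-4*t)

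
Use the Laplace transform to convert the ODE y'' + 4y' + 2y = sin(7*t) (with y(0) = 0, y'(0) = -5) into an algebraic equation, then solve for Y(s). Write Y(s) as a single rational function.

Y(s) = (-5*s^2 - 238)/(s^4 + 4*s^3 + 51*s^2 + 196*s + 98)

Apply the Laplace transform to the equation.
Using L{y''} = s^2 Y - s·y(0) - y'(0) and L{y'} = sY - y(0), with y(0) = 0, y'(0) = -5, the left side becomes (s^2 + 4*s + 2)Y - (-5).
The right side is L{sin(7*t)} = 7/(s^2 + 49).
So (s^2 + 4*s + 2)Y = 7/(s^2 + 49) + (-5).
Solve for Y(s) and write it as one ratio of polynomials.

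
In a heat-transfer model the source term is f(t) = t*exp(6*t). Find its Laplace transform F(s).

L{e^(6t)} = 1/(s - 6).
Then apply L{t·g(t)} = -d/ds[G(s)] with G(s) = 1/(s - 6):
differentiating 1 time and applying the sign gives (s - 6)^(-2).

F(s) = (s - 6)^(-2)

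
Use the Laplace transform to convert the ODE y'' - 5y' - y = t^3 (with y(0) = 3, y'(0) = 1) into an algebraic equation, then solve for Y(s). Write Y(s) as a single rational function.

Y(s) = (3*s^5 - 14*s^4 + 6)/(s^6 - 5*s^5 - s^4)

Apply the Laplace transform to the equation.
With L{y''} = s^2 Y - s·y(0) - y'(0) and L{y'} = sY - y(0), with y(0) = 3, y'(0) = 1: the LHS transforms to (s^2 - 5*s - 1)Y - (3*s - 14).
The right side is L{t^3} = 6/s^4.
So (s^2 - 5*s - 1)Y = 6/s^4 + (3*s - 14).
Divide through and combine into a single rational function.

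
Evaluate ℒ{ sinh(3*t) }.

L{sinh(3t)} = 3/(s^2 - 9).

3/(s^2 - 9)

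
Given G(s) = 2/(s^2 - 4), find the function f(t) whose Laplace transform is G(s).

Since L{sinh(2t)} = 2/(s^2 - 4), the inverse is sinh(2*t).

f(t) = sinh(2*t)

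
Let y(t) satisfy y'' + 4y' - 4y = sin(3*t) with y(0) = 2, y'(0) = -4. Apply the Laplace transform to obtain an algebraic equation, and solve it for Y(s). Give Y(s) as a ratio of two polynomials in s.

Laplace-transform each side.
With L{y''} = s^2 Y - s·y(0) - y'(0) and L{y'} = sY - y(0), with y(0) = 2, y'(0) = -4: the LHS transforms to (s^2 + 4*s - 4)Y - (2*s + 4).
The right side is L{sin(3*t)} = 3/(s^2 + 9).
So (s^2 + 4*s - 4)Y = 3/(s^2 + 9) + (2*s + 4).
Isolate Y and clear denominators.

Y(s) = (2*s^3 + 4*s^2 + 18*s + 39)/(s^4 + 4*s^3 + 5*s^2 + 36*s - 36)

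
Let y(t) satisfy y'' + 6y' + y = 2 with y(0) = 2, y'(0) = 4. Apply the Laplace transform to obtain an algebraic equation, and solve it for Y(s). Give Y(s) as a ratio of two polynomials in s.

Apply the Laplace transform to the equation.
With L{y''} = s^2 Y - s·y(0) - y'(0) and L{y'} = sY - y(0), with y(0) = 2, y'(0) = 4: the LHS transforms to (s^2 + 6*s + 1)Y - (2*s + 16).
The right side is L{2} = 2/s.
So (s^2 + 6*s + 1)Y = 2/s + (2*s + 16).
Divide through and combine into a single rational function.

Y(s) = (2*s^2 + 16*s + 2)/(s^3 + 6*s^2 + s)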